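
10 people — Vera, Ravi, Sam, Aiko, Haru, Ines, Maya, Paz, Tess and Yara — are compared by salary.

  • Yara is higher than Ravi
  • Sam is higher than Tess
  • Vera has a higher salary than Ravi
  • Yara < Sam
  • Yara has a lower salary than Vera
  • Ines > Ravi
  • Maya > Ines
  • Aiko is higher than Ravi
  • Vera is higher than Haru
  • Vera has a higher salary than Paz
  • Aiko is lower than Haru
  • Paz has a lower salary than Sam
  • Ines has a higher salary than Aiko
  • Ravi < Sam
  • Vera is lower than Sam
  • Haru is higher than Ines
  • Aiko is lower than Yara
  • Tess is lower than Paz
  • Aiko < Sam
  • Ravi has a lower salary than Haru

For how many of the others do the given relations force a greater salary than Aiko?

6

Directly above Aiko: Yara, Ines, Haru, Sam.
One step further: Vera, Maya (6 so far).
Nothing else is reachable above Aiko; 6 in all.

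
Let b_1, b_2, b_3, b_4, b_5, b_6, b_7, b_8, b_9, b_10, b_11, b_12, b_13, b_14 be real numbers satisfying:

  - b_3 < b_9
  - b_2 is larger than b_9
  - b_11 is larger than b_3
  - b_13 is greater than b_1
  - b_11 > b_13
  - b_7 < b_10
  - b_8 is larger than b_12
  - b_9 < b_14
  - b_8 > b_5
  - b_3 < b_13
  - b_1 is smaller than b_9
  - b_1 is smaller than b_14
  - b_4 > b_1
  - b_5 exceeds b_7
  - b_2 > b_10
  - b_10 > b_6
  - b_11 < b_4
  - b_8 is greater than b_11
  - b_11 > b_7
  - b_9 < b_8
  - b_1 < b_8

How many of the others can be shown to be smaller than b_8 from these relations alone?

8

From b_8 the given relations immediately reach b_1, b_12, b_9, b_5, b_11.
From those, b_7, b_3, b_13 — 8 in total.
No other element is forced below b_8 by the given relations, so the count is 8.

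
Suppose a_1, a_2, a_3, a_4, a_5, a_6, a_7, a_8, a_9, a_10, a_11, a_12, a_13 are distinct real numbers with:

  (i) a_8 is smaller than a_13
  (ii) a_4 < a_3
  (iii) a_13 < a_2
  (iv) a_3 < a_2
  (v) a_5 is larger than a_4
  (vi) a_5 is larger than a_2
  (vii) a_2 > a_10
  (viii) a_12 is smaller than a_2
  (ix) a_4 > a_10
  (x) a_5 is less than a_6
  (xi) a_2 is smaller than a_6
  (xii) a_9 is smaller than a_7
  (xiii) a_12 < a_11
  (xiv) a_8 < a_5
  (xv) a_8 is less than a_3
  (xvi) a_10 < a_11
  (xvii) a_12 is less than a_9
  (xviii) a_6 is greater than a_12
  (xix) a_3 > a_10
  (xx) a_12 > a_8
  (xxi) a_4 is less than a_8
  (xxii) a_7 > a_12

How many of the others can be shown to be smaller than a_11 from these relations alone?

From a_11 the given relations immediately reach a_10, a_12.
From those, a_8 — 3 in total.
From those, a_4 — 4 in total.
Nothing else is reachable below a_11; 4 in all.

4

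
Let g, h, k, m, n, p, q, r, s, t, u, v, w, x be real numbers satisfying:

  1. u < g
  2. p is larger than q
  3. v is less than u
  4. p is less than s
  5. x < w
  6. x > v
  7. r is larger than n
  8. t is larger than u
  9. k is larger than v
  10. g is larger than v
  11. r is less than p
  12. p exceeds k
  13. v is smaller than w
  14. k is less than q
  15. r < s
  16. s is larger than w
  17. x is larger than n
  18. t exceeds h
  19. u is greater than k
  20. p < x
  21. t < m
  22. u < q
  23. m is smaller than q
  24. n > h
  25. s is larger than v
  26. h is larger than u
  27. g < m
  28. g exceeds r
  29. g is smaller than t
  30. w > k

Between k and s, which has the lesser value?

k

k < u and u < h give k < h.
Then h < n extends the chain to n.
Then n < r extends the chain to r.
Then r < g extends the chain to g.
Then g < t extends the chain to t.
Then t < m extends the chain to m.
With m < q: k < u < h < n < r < g < t < m < q.
With q < p: k < u < h < n < r < g < t < m < q < p.
Then p < x extends the chain to x.
With x < w: k < u < h < n < r < g < t < m < q < p < x < w.
With w < s: k < u < h < n < r < g < t < m < q < p < x < w < s.
So k < s; k is the smaller of the two.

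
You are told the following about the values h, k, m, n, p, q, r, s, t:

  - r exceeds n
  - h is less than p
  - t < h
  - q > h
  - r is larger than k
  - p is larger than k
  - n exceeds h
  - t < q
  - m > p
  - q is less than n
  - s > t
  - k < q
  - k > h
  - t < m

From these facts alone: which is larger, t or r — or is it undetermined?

The relevant relations are t < h; h < k; k < q; q < n; n < r.
Chaining these gives t < h < k < q < n < r.
So r is larger.

r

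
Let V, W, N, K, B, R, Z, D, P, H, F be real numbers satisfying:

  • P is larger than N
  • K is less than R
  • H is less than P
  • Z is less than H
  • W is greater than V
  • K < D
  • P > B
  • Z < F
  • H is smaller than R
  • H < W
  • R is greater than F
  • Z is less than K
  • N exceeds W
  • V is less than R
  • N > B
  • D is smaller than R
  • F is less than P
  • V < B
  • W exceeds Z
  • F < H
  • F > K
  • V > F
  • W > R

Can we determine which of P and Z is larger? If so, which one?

P

Link the given pairs in sequence: Z < K; K < F; F < H; H < R; R < W; W < N; N < P.
Chaining these gives Z < K < F < H < R < W < N < P.
So P is larger.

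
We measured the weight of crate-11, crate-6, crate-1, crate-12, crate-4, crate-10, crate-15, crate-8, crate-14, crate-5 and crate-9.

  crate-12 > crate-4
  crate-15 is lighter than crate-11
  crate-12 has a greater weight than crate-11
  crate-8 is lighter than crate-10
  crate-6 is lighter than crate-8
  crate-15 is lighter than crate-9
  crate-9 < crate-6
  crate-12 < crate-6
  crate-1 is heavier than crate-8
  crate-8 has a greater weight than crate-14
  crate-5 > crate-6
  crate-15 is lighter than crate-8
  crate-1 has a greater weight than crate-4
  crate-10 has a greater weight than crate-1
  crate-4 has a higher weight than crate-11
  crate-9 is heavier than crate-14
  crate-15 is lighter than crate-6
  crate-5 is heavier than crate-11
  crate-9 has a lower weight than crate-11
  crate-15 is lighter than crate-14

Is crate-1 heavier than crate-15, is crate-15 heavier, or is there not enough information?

The relevant relations are crate-15 < crate-14; crate-14 < crate-9; crate-9 < crate-11; crate-11 < crate-4; crate-4 < crate-12; crate-12 < crate-6; crate-6 < crate-8; crate-8 < crate-1.
Together: crate-15 < crate-14 < crate-9 < crate-11 < crate-4 < crate-12 < crate-6 < crate-8 < crate-1.
So crate-1 is heavier.

crate-1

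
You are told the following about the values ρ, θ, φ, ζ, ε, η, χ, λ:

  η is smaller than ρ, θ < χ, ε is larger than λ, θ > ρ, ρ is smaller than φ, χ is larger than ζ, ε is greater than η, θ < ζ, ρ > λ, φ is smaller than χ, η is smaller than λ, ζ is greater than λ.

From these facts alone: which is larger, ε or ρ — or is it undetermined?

undetermined

Following every chain through ε: below ε we get η, λ.
ρ is not reached, and no chain runs the other way from ρ to ε.
So the given relations leave the order of ε and ρ undetermined.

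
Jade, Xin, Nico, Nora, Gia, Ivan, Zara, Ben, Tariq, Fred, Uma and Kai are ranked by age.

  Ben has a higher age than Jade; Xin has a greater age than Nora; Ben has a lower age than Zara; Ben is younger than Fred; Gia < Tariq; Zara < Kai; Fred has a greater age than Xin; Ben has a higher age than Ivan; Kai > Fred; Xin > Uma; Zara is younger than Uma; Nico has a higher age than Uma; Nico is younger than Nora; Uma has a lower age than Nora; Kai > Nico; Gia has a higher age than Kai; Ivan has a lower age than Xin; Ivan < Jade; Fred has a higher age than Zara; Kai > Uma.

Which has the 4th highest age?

The consecutive relations fix a unique order: Ivan < Jade < Ben < Zara < Uma < Nico < Nora < Xin < Fred < Kai < Gia < Tariq.
The 4th largest is Fred.

Fred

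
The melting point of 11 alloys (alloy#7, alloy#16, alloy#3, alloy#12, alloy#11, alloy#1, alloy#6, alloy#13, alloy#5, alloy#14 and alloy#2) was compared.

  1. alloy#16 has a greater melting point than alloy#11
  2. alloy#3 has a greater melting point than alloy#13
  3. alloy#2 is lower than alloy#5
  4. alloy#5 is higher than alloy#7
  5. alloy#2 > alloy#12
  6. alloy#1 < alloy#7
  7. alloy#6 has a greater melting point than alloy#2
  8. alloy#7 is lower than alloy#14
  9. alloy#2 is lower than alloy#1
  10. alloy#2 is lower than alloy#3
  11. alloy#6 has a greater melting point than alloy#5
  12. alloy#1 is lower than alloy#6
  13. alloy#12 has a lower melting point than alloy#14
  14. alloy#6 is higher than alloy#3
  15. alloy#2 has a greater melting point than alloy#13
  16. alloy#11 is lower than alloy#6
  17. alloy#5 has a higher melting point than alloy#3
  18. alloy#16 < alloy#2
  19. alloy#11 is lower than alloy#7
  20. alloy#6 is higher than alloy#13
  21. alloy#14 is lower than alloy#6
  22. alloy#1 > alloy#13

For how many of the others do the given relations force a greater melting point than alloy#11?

8

Directly above alloy#11: alloy#16, alloy#7, alloy#6.
One step further: alloy#2, alloy#14, alloy#5 (6 so far).
One step further: alloy#3, alloy#1 (8 so far).
Nothing else is reachable above alloy#11; 8 in all.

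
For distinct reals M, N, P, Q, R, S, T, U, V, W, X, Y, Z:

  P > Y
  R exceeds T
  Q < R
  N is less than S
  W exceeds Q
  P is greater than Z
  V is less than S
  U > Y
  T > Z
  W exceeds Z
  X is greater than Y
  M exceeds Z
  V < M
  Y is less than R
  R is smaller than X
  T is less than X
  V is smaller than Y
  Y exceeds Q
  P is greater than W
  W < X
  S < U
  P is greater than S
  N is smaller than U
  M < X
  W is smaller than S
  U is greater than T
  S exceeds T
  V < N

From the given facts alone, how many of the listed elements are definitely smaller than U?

Directly below U: Y, T, N, S.
One step further: Q, Z, V, W (8 so far).
No other element is forced below U by the given relations, so the count is 8.

8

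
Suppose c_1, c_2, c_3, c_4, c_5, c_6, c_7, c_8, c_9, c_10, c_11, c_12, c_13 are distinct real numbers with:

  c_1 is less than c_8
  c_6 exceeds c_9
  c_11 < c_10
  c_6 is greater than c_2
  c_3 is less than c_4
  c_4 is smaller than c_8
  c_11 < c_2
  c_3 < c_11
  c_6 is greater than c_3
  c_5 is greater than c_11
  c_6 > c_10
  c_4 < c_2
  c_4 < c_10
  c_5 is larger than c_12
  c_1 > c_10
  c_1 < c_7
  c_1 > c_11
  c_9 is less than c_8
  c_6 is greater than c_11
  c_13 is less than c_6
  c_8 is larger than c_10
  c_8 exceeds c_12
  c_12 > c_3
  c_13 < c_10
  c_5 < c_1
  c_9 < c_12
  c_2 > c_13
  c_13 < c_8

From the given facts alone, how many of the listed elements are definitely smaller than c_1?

The elements the relations force below c_1 are c_3, c_4, c_11, c_13, c_9, c_10, c_12, c_5 — no chain reaches any other.
That is 8.

8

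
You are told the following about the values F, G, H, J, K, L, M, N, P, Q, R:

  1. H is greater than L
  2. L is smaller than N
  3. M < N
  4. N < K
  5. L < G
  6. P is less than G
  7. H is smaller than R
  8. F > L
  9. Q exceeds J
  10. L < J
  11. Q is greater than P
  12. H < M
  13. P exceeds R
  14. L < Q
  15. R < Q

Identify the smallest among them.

L

J is not least since L < J; H is not least since L < H; R is not least since H < R; M is not least since H < M; N is not least since M < N; F is not least since L < F; K is not least since N < K; P is not least since R < P; Q is not least since L < Q; G is not least since L < G.
Only L has nothing below it, so L is the smallest.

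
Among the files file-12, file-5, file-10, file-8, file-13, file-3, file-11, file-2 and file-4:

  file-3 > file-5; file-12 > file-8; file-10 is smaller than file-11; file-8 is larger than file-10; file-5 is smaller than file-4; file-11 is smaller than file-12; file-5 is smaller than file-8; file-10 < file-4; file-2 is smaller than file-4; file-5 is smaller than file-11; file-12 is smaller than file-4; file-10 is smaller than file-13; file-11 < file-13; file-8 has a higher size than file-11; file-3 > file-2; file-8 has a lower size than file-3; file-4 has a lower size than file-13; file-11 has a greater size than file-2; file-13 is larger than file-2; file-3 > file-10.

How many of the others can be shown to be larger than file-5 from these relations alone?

From file-5 the given relations immediately reach file-11, file-8, file-3, file-4.
From those, file-12, file-13 — 6 in total.
Nothing else is reachable above file-5; 6 in all.

6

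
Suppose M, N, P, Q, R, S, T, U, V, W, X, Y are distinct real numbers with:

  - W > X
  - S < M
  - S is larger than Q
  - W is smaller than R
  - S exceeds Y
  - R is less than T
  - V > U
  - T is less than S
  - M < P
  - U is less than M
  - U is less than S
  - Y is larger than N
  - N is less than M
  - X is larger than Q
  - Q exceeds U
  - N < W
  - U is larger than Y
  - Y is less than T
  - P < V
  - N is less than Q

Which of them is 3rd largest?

M

Chaining the given pairs: N < Y < U < Q < X < W < R < T < S < M < P < V.
The 3rd largest is M.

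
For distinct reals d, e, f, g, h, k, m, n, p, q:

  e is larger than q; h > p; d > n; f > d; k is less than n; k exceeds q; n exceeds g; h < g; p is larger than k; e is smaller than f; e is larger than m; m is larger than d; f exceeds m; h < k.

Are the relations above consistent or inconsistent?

inconsistent

Chaining the given relations yields k < p < h, so k < h. But one relation states h < k. These cannot both hold.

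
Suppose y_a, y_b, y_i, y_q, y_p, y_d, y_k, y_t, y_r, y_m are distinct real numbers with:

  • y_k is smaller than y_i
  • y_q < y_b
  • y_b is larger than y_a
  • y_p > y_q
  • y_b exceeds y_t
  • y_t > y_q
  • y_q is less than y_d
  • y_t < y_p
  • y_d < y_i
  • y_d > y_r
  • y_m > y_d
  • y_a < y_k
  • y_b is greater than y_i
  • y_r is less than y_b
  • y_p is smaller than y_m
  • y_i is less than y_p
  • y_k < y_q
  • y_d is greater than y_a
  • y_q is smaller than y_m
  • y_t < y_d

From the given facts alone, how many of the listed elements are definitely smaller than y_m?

8

From y_m the given relations immediately reach y_q, y_d, y_p.
From those, y_a, y_k, y_r, y_t, y_i — 8 in total.
No other element is forced below y_m by the given relations, so the count is 8.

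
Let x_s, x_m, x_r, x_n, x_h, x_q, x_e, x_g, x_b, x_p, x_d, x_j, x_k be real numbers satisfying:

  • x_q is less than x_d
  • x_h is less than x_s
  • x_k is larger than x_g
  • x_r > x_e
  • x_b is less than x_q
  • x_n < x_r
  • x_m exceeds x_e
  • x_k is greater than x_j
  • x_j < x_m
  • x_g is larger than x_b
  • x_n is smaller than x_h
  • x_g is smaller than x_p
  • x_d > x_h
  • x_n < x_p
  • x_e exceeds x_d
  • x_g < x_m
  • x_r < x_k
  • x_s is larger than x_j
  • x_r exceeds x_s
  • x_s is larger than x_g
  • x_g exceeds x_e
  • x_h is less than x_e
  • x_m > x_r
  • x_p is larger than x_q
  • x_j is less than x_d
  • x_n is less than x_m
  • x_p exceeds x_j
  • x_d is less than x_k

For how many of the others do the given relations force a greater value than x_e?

The elements the relations force above x_e are x_g, x_s, x_r, x_k, x_p, x_m — no chain reaches any other.
That is 6.

6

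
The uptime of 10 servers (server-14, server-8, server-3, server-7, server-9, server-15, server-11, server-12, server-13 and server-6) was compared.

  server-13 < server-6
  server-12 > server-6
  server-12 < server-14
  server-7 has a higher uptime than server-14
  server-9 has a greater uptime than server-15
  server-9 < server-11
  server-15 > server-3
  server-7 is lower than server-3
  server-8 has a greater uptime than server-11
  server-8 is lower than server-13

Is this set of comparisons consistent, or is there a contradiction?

inconsistent

We have server-9 < server-11 stated directly, yet also server-11 < server-8 < server-13 < server-6 < server-12 < server-14 < server-7 < server-3 < server-15 < server-9 by chaining the others — so server-11 < server-9. Contradiction.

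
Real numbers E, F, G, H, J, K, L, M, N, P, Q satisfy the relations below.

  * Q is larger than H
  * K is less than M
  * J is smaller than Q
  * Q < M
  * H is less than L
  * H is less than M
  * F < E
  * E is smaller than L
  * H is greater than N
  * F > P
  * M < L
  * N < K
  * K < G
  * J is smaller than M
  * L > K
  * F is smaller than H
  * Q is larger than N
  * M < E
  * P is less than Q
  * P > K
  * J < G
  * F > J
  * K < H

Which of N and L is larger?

N < K < P < F < H < Q < M < E < L, by transitivity through K, P, F, H, Q, M, E.
So N < L; L is the larger of the two.

L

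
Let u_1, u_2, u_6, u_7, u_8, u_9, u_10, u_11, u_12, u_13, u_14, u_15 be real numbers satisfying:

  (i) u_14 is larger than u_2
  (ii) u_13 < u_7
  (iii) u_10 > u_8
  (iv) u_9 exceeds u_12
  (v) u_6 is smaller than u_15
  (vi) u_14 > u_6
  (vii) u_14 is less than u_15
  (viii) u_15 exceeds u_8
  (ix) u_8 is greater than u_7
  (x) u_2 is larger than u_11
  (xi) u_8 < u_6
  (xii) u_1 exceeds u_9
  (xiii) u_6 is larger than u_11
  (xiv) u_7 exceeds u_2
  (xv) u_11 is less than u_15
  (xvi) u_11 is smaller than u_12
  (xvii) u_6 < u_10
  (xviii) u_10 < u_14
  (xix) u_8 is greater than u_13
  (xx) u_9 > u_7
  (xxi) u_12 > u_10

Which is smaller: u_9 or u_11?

Following the relations from u_11: u_11 < u_2 < u_7 < u_8 < u_6 < u_10 < u_12 < u_9.
So u_11 < u_9; u_11 is the smaller of the two.

u_11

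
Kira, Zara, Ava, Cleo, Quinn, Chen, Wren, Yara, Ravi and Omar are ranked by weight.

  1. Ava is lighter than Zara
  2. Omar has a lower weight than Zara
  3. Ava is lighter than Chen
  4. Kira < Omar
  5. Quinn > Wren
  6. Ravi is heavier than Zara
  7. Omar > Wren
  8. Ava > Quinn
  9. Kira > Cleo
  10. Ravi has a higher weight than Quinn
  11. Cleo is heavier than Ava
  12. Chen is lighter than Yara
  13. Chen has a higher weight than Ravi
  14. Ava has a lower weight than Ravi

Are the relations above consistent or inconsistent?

consistent

The single ordering Wren < Quinn < Ava < Cleo < Kira < Omar < Zara < Ravi < Chen < Yara satisfies every listed relation, so no contradiction arises.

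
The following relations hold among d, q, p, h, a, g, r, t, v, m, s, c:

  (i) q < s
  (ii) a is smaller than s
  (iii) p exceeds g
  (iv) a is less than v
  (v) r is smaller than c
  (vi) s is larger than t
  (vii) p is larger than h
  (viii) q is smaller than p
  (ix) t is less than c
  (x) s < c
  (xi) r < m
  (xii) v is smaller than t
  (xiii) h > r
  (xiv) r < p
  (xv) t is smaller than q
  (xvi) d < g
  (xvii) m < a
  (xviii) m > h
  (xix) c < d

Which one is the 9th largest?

Chaining the given pairs: r < h < m < a < v < t < q < s < c < d < g < p.
The 9th largest is a.

a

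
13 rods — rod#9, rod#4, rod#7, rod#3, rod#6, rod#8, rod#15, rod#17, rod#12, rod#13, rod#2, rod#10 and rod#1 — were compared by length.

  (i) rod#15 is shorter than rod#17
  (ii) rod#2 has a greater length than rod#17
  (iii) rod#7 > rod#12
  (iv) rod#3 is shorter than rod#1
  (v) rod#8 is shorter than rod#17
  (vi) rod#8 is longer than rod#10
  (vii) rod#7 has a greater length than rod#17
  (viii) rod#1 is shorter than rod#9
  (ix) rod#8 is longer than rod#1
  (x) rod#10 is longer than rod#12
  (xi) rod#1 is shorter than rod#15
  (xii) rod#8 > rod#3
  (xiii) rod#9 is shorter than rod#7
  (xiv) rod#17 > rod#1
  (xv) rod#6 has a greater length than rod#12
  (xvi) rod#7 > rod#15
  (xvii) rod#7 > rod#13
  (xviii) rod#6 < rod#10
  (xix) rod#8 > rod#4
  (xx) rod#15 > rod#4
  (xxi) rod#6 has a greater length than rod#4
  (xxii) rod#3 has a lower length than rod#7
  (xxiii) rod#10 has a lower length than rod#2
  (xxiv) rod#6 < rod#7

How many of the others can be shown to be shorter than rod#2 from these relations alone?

The elements the relations force below rod#2 are rod#3, rod#1, rod#12, rod#4, rod#6, rod#10, rod#15, rod#8, rod#17 — no chain reaches any other.
That is 9.

9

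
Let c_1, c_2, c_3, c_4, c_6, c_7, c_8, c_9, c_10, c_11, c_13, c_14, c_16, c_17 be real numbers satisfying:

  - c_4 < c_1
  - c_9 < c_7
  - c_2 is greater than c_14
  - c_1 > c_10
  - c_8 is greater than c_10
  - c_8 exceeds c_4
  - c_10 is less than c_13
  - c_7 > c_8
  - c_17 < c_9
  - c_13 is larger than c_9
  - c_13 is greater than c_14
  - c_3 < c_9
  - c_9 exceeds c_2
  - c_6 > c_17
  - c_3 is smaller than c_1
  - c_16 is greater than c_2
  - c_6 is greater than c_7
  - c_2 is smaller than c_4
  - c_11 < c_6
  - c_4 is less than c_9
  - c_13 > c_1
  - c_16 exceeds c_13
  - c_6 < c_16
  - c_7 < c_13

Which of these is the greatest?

c_16

c_14 is not greatest since c_14 < c_2; c_11 is not greatest since c_11 < c_6; c_17 is not greatest since c_17 < c_6; c_2 is not greatest since c_2 < c_16; c_3 is not greatest since c_3 < c_1; c_10 is not greatest since c_10 < c_8; c_4 is not greatest since c_4 < c_9; c_8 is not greatest since c_8 < c_7; c_9 is not greatest since c_9 < c_13; c_1 is not greatest since c_1 < c_13; c_7 is not greatest since c_7 < c_13; c_6 is not greatest since c_6 < c_16; c_13 is not greatest since c_13 < c_16.
Only c_16 has nothing above it, so c_16 is the greatest.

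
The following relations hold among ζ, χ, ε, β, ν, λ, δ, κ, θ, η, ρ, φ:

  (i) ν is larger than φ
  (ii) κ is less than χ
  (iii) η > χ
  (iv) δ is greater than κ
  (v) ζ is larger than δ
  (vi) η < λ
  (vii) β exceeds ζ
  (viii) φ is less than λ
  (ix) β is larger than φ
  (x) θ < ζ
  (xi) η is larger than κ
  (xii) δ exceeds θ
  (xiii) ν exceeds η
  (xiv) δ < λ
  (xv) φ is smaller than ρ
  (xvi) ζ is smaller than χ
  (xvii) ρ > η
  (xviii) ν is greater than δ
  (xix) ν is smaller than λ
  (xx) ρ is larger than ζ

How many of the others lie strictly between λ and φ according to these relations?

1

The relations place φ below λ. An element lies strictly between them when it is forced above φ and also forced below λ.
Above φ: {ν, ρ, β}. Below λ: {θ, κ, δ, ζ, χ, η, ν}.
Intersection: {ν} — 1.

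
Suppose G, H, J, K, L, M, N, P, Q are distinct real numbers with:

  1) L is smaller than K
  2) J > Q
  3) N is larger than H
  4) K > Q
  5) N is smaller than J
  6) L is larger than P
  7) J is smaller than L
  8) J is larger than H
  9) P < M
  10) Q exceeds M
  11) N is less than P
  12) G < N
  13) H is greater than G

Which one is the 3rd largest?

The consecutive relations fix a unique order: G < H < N < P < M < Q < J < L < K.
Counting 3 from the largest end gives J.

J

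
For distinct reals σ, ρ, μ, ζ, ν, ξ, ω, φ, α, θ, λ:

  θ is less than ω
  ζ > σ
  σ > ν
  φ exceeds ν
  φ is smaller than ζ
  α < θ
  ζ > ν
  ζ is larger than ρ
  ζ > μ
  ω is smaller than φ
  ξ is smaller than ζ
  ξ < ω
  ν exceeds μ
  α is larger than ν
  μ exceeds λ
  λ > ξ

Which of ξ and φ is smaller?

The relevant relations are ξ < λ; λ < μ; μ < ν; ν < α; α < θ; θ < ω; ω < φ.
Chaining these gives ξ < λ < μ < ν < α < θ < ω < φ.
So ξ < φ; ξ is the smaller of the two.

ξ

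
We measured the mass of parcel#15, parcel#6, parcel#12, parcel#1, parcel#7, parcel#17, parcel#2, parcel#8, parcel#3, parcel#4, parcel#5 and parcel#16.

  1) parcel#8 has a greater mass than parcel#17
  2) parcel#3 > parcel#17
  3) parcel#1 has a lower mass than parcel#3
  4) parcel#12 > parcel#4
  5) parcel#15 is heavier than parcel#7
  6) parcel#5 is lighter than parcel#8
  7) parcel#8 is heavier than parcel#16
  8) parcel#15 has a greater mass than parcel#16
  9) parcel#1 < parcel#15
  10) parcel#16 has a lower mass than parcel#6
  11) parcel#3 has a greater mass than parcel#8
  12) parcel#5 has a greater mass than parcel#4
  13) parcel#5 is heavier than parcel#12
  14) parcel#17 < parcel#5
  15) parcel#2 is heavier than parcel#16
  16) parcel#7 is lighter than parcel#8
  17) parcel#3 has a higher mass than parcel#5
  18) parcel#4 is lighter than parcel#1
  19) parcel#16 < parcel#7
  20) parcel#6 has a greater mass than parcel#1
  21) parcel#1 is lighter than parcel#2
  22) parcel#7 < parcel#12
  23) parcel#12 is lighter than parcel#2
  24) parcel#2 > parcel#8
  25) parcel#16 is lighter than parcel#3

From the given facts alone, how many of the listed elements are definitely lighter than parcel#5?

The elements the relations force below parcel#5 are parcel#16, parcel#7, parcel#4, parcel#17, parcel#12 — no chain reaches any other.
That is 5.

5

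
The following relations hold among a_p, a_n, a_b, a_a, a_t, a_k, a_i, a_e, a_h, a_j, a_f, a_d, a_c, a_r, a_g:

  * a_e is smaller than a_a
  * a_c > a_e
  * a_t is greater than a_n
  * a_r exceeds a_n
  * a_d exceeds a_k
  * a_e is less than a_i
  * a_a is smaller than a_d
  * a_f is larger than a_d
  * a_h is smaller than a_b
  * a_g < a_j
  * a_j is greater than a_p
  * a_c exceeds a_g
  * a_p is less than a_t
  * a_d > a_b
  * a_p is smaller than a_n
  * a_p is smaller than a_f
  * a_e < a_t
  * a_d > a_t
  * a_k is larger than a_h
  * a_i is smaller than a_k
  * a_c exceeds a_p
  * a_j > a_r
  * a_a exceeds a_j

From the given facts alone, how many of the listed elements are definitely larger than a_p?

The elements the relations force above a_p are a_n, a_t, a_r, a_j, a_a, a_c, a_d, a_f — no chain reaches any other.
That is 8.

8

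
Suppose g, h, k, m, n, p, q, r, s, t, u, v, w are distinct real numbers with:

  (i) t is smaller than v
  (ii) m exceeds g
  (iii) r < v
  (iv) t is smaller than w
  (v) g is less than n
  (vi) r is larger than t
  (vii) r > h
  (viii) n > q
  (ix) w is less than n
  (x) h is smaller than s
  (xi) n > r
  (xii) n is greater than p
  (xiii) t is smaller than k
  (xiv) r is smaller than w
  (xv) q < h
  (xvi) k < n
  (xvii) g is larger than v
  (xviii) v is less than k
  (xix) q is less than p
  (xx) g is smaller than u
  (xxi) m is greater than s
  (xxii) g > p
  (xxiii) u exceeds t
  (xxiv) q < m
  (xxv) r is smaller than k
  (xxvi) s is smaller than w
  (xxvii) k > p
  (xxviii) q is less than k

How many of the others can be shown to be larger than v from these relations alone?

Directly above v: g, k.
One step further: m, u, n (5 so far).
Nothing else is reachable above v; 5 in all.

5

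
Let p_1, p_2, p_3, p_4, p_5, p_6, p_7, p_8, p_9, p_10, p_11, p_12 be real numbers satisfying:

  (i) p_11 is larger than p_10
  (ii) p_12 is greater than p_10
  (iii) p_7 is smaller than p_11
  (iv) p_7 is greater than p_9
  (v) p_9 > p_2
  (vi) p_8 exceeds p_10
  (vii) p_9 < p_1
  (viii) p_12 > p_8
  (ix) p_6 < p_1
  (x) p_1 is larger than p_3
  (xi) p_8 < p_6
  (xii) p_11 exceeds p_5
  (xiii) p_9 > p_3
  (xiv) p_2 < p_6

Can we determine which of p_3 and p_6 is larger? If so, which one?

Following every chain through p_3: above p_3 we get p_9, p_7, p_1, p_11.
p_6 is not reached, and no chain runs the other way from p_6 to p_3.
So the given relations leave the order of p_3 and p_6 undetermined.

undetermined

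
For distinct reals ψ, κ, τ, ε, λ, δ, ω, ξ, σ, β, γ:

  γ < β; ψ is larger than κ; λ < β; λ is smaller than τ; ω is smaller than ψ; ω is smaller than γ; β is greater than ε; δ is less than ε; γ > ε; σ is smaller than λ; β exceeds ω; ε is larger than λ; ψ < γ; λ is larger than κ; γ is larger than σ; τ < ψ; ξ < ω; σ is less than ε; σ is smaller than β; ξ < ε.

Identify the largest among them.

β

Chaining downward from β: directly below it, σ, λ, ω, ε, γ; then ξ, κ, δ, ψ; then τ.
That covers every other element, and nothing is given above β, so β is the largest.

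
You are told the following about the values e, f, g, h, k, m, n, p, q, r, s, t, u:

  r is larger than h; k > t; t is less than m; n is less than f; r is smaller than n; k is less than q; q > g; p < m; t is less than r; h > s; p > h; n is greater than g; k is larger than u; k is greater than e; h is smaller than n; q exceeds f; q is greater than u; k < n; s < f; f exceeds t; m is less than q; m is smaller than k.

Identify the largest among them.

Chaining downward from q: directly below it, u, m, k, g, f; then s, t, p, e, n; then h, r.
That covers every other element, and nothing is given above q, so q is the largest.

q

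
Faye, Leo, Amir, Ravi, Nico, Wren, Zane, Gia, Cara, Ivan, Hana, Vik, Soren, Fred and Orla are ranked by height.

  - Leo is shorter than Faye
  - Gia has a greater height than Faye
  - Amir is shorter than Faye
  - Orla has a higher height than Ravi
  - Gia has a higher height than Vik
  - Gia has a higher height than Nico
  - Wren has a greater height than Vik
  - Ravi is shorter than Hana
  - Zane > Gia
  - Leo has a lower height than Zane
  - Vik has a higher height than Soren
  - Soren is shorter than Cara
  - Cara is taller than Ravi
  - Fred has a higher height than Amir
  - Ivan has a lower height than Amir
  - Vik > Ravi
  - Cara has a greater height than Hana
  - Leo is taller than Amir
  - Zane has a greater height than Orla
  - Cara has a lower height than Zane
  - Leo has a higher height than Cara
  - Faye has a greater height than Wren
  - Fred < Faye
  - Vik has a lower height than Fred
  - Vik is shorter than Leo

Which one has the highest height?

Soren is not greatest since Soren < Vik; Ravi is not greatest since Ravi < Cara; Hana is not greatest since Hana < Cara; Cara is not greatest since Cara < Leo; Vik is not greatest since Vik < Wren; Ivan is not greatest since Ivan < Amir; Amir is not greatest since Amir < Faye; Leo is not greatest since Leo < Faye; Wren is not greatest since Wren < Faye; Orla is not greatest since Orla < Zane; Fred is not greatest since Fred < Faye; Nico is not greatest since Nico < Gia; Faye is not greatest since Faye < Gia; Gia is not greatest since Gia < Zane.
Only Zane has nothing above it, so Zane is the highest height.

Zane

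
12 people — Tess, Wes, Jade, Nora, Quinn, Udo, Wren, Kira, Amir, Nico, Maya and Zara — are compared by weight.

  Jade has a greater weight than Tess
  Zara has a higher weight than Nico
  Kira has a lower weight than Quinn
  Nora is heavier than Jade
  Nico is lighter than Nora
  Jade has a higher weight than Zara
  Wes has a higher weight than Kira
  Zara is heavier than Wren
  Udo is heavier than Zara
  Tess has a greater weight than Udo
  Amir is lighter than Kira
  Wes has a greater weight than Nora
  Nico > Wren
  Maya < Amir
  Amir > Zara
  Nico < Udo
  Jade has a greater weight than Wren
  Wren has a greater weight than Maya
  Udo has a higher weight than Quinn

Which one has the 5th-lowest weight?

Amir

Piecing the relations together gives one ordering: Maya < Wren < Nico < Zara < Amir < Kira < Quinn < Udo < Tess < Jade < Nora < Wes.
Counting 5 from the smallest end gives Amir.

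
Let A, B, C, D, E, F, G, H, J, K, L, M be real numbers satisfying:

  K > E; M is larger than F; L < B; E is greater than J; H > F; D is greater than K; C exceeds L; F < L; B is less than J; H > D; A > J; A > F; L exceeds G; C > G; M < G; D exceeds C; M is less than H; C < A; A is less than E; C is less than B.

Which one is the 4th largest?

E

Piecing the relations together gives one ordering: F < M < G < L < C < B < J < A < E < K < D < H.
The 4th largest is E.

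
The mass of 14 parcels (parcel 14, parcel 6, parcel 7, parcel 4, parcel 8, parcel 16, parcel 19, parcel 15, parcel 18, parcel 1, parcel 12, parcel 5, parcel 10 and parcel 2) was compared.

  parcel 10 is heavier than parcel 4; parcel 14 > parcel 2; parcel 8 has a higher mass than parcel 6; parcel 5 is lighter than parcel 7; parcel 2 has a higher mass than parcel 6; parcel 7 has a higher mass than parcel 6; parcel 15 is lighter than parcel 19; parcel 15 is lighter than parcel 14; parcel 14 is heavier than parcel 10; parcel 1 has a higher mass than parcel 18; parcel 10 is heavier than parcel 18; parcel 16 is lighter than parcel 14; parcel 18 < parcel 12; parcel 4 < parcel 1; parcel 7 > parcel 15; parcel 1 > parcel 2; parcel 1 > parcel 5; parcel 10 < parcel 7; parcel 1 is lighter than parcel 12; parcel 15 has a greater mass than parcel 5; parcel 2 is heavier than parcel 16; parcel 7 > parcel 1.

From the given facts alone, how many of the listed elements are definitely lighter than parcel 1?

6

From parcel 1 the given relations immediately reach parcel 4, parcel 5, parcel 18, parcel 2.
From those, parcel 6, parcel 16 — 6 in total.
No other element is forced below parcel 1 by the given relations, so the count is 6.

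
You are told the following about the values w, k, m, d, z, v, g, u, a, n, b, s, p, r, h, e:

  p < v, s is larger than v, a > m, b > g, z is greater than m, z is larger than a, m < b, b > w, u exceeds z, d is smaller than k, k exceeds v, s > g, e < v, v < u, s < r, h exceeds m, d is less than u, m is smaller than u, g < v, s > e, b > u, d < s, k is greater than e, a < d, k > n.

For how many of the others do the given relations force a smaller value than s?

From s the given relations immediately reach d, g, e, v.
From those, p, a — 6 in total.
From those, m — 7 in total.
No other element is forced below s by the given relations, so the count is 7.

7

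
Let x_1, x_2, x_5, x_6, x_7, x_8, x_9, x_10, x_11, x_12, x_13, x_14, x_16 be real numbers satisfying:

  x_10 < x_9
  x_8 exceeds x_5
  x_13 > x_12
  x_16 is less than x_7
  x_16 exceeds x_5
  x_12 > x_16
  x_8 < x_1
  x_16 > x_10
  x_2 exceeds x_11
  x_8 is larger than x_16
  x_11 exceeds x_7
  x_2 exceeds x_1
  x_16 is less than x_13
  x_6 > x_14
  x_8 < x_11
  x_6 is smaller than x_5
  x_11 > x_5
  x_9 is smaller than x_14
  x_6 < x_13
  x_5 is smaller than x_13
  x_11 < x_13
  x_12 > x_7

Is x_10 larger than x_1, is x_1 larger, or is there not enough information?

The relevant relations are x_10 < x_9; x_9 < x_14; x_14 < x_6; x_6 < x_5; x_5 < x_8; x_8 < x_1.
Chaining these gives x_10 < x_9 < x_14 < x_6 < x_5 < x_8 < x_1.
So x_1 is larger.

x_1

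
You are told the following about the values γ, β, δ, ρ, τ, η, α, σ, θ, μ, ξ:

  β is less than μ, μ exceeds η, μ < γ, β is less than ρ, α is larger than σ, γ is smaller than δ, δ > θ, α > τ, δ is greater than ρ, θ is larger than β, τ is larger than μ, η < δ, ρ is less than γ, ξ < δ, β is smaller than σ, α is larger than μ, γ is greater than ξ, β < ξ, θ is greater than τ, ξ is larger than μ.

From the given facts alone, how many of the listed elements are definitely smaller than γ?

Directly below γ: ρ, μ, ξ.
One step further: η, β (5 so far).
Nothing else is reachable below γ; 5 in all.

5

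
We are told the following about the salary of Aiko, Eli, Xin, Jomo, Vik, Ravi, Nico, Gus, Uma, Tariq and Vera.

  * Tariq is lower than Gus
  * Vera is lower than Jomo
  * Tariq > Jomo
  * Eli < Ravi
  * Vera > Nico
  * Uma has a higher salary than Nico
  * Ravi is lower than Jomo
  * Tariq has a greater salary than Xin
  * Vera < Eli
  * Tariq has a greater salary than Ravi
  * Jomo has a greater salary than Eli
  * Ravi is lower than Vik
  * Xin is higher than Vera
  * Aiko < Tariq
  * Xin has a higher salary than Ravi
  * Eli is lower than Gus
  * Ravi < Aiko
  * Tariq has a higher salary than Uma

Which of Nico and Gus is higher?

Gus

Nico < Vera and Vera < Eli give Nico < Eli.
With Eli < Ravi: Nico < Vera < Eli < Ravi.
With Ravi < Jomo: Nico < Vera < Eli < Ravi < Jomo.
Then Jomo < Tariq extends the chain to Tariq.
Then Tariq < Gus extends the chain to Gus.
So Nico < Gus; Gus is the higher of the two.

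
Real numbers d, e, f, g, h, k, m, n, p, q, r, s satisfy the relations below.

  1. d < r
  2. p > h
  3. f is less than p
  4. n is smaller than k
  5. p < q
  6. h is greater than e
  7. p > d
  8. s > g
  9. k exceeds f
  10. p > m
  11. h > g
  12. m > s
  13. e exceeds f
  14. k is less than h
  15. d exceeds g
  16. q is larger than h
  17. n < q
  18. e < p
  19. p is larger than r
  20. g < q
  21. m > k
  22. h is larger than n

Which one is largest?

q

Chaining downward from q: directly below it, n, g, h, p; then f, e, k, d, r, m; then s.
That covers every other element, and nothing is given above q, so q is the largest.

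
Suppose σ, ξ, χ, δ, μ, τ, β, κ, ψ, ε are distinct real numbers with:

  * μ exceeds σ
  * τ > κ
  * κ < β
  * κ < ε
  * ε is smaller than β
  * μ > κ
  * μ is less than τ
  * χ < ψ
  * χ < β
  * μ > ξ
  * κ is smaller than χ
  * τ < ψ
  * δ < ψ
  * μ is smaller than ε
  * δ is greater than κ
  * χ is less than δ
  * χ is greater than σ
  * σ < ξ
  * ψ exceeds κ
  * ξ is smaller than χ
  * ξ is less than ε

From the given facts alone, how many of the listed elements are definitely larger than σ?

8

From σ the given relations immediately reach ξ, μ, χ.
From those, ε, β, τ, δ, ψ — 8 in total.
No other element is forced above σ by the given relations, so the count is 8.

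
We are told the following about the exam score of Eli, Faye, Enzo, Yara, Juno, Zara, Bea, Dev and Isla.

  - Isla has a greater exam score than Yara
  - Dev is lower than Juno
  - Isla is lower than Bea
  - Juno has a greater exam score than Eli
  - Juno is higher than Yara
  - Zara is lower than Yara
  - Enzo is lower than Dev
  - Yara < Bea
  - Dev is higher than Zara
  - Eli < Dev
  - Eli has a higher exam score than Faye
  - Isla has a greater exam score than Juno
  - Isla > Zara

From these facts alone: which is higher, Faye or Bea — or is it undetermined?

Faye < Eli and Eli < Dev give Faye < Dev.
Then Dev < Juno extends the chain to Juno.
Then Juno < Isla extends the chain to Isla.
With Isla < Bea: Faye < Eli < Dev < Juno < Isla < Bea.
So Bea is higher.

Bea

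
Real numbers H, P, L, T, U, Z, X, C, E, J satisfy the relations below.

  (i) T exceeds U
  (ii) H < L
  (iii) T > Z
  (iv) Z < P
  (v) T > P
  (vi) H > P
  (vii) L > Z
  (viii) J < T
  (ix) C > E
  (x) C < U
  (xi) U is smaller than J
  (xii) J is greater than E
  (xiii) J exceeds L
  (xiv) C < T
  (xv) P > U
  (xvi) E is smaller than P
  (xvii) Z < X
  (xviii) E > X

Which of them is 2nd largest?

J

Chaining the given pairs: Z < X < E < C < U < P < H < L < J < T.
Counting 2 from the largest end gives J.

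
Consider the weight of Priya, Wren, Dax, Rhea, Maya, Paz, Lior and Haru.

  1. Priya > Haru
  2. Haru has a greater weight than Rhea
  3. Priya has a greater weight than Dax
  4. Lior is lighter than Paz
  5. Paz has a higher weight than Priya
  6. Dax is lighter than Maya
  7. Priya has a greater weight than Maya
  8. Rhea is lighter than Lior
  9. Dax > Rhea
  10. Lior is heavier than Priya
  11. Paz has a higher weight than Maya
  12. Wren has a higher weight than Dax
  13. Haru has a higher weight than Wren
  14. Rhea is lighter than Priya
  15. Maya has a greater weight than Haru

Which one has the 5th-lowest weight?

Piecing the relations together gives one ordering: Rhea < Dax < Wren < Haru < Maya < Priya < Lior < Paz.
Counting 5 from the smallest end gives Maya.

Maya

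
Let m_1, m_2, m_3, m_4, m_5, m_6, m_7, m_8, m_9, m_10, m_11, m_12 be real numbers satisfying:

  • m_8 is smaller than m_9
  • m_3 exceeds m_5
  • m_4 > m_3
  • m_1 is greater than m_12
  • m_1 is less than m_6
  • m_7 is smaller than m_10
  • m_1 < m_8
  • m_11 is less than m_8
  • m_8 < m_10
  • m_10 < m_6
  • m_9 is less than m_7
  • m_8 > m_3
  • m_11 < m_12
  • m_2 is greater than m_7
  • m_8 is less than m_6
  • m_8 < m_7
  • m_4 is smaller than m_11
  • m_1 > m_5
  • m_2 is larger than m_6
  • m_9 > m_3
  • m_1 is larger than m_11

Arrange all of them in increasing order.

Each adjacent pair is fixed by a given relation: m_5 < m_3; m_3 < m_4; m_4 < m_11; m_11 < m_12; m_12 < m_1; m_1 < m_8; m_8 < m_9; m_9 < m_7; m_7 < m_10; m_10 < m_6; m_6 < m_2. Chaining them end to end gives the full order.

m_5 < m_3 < m_4 < m_11 < m_12 < m_1 < m_8 < m_9 < m_7 < m_10 < m_6 < m_2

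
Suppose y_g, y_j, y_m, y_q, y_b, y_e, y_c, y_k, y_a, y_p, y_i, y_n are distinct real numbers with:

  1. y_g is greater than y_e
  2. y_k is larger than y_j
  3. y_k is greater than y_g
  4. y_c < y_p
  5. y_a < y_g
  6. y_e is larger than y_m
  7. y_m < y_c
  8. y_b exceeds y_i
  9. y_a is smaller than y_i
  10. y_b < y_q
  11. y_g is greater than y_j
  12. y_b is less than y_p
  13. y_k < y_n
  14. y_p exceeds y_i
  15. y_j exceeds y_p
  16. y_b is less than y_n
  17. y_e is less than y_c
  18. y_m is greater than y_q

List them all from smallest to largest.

y_a < y_i < y_b < y_q < y_m < y_e < y_c < y_p < y_j < y_g < y_k < y_n

Each adjacent pair is fixed by a given relation: y_a < y_i; y_i < y_b; y_b < y_q; y_q < y_m; y_m < y_e; y_e < y_c; y_c < y_p; y_p < y_j; y_j < y_g; y_g < y_k; y_k < y_n. Chaining them end to end gives the full order.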